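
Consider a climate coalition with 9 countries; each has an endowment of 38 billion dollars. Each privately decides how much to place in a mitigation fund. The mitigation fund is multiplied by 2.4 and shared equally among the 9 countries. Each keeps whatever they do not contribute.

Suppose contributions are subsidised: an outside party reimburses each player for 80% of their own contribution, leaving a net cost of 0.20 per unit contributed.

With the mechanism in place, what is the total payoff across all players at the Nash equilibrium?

1094.40 billion dollars

The effective private return per unit is now (2.4/9) / 0.20 = 1.3333 > 1, so every player's dominant strategy flips to full contribution.
At the Nash equilibrium everyone contributes 38. Group total payoff = 9 × (38 × 0.80 + 2.4 × 38) = 1094.40.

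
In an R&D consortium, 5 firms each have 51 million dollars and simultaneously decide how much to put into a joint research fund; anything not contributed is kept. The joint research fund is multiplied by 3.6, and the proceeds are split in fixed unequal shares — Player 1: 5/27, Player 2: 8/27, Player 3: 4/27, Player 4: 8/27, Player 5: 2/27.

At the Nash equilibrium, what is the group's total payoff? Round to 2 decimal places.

A player with share s gets back 3.6·s per unit contributed, so full contribution is dominant for anyone with s > 1/3.6 = 0.2778 and zero contribution is dominant for anyone below.
The shares above 0.2778 belong to Player 2 and Player 4, contributing 51 each; the remaining 3 contribute 0. Total contributed: 102.
The joint research fund pays out 3.6 × 102 = 367.20 in total (split across the unequal shares, but the aggregate is all that matters for the group sum).
The 3 free-riders keep 51 each, adding 153. Group total = 153 + 367.20 = 520.20.

520.20 million dollars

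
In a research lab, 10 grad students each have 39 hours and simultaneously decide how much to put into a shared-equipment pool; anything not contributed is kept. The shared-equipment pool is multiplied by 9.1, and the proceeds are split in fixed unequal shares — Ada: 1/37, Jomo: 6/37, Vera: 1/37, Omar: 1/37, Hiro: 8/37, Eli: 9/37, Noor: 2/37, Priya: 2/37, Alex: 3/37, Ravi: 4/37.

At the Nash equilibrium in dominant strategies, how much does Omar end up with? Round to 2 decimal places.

67.78 hours

A player with share s gets back 9.1·s per unit contributed, so full contribution is dominant for anyone with s > 1/9.1 = 0.1099 and zero contribution is dominant for anyone below.
The shares above 0.1099 belong to Jomo, Hiro and Eli, contributing 39 each; the remaining 7 contribute 0. Total contributed: 117.
Omar keeps 39 and receives 9.1 × 117 × 1/37 = 28.78 from the shared-equipment pool, for a payoff of 67.78.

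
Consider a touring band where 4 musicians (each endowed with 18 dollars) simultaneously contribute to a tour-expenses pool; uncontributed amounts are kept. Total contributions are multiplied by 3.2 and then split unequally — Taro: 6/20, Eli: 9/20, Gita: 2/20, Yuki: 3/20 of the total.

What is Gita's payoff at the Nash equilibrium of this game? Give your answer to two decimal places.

23.76 dollars

Each unit j contributes comes back to j as 3.2 × (j's share), so j prefers to contribute only if that share exceeds 1/3.2 = 0.3125; otherwise keeping the unit dominates.
Eli alone (share 9/20) is above the threshold, contributing 18; the remaining 3 contribute 0. Total contributed: 18.
Gita keeps 18 and receives 3.2 × 18 × 2/20 = 5.76 from the tour-expenses pool, for a payoff of 23.76.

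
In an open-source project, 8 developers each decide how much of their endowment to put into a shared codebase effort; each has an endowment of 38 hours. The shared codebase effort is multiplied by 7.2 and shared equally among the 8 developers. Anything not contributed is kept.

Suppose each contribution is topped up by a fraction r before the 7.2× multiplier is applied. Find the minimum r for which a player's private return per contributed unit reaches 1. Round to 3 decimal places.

0.111

With matching at rate r, one contributed unit becomes (1 + r) in the shared codebase effort and returns 7.2 × (1 + r) / 8 to the contributor.
Setting this equal to 1: 1 + r = 8/7.2 = 1.1111.
So the minimum matching rate is r = 1.1111 − 1 = 0.111.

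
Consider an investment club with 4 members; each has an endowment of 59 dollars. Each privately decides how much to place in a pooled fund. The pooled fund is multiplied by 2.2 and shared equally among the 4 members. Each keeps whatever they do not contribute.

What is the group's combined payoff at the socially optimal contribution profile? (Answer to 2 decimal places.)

Each contributed unit returns 2.200 to the group as a whole (0.5500 to each of 4 players), which exceeds 1, so the social optimum is full contribution: group total = 2.200 × 236 = 519.20.

519.20 dollars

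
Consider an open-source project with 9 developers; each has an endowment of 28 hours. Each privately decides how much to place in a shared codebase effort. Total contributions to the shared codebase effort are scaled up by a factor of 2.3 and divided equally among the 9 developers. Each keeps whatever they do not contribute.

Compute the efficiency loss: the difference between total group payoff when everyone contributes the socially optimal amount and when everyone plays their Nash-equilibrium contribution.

327.60 hours

Each contributed unit returns 2.3/9 = 0.2556 to its contributor — below 1 — so contributing 0 is dominant for every player. At the Nash equilibrium everyone keeps their 28, and the group total is 9 × 28 = 252.
Each contributed unit returns 2.300 to the group as a whole (0.2556 to each of 9 players), which exceeds 1, so the social optimum is full contribution: group total = 2.300 × 252 = 579.60.
Efficiency loss = 579.60 − 252 = 327.60.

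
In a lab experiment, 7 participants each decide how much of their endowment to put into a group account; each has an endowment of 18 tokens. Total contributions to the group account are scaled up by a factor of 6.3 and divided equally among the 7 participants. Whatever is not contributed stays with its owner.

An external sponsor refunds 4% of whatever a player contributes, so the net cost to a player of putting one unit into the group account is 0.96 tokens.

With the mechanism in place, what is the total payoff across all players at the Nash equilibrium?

126.00 tokens

The effective private return is (6.3/7) / 0.96 = 0.9375, which is still under 1, so the mechanism doesn't change anyone's dominant strategy: zero contribution.
Everyone keeps their endowment and the group total is 7 × 18 = 126.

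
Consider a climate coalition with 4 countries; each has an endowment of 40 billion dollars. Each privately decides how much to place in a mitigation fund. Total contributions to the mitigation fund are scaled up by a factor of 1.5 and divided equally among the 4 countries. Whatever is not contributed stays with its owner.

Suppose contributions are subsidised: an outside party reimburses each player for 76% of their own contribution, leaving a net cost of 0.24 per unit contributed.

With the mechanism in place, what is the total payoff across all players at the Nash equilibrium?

The effective private return per unit is now (1.5/4) / 0.24 = 1.5625 > 1, so every player's dominant strategy flips to full contribution.
So the Nash equilibrium is full contribution by all 4; the group earns 4 × (40 × 0.76 + 1.5 × 40) = 361.60.

361.60 billion dollars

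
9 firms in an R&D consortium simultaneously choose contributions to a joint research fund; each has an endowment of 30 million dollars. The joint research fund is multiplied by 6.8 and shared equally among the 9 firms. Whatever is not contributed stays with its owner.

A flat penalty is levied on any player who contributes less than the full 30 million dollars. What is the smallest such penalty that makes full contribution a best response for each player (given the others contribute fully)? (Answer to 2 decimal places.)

7.33 million dollars

Given the others contribute fully, the best deviation is to contribute 0 (any partial contribution still incurs the fine and gives up units whose private return 0.7556 is below 1).
Deviating from 30 to 0 saves 30 million dollars but forfeits the deviator's share of the drop in the joint research fund: 6.8/9 × 30 = 22.67.
So the deviation gain is 30 − 22.67 = 7.33, and the fine must be at least 7.33 million dollars to wipe it out.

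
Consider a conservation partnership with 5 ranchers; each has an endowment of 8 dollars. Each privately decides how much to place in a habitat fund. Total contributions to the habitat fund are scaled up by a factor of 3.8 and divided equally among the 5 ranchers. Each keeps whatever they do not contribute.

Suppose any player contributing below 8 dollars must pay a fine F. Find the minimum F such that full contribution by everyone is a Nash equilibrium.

1.92 dollars

Given the others contribute fully, the best deviation is to contribute 0 (any partial contribution still incurs the fine and gives up units whose private return 0.7600 is below 1).
Deviating from 8 to 0 saves 8 dollars but forfeits the deviator's share of the drop in the habitat fund: 3.8/5 × 8 = 6.08.
So the deviation gain is 8 − 6.08 = 1.92, and the fine must be at least 1.92 dollars to wipe it out.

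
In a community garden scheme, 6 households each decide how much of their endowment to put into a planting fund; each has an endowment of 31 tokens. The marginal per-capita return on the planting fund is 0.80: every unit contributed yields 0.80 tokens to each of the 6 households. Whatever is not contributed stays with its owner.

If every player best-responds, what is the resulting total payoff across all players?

The private return per contributed unit is 0.80 < 1, so contributing 0 is dominant for every player. At the Nash equilibrium everyone keeps their 31, and the group total is 6 × 31 = 186.

186.00 tokens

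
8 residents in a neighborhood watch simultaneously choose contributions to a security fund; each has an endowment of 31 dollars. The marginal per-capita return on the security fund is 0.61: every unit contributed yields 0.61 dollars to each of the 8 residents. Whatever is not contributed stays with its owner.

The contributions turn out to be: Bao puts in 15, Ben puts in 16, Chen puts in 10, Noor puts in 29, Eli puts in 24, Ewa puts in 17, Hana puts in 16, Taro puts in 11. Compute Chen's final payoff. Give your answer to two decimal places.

105.18 dollars

Total contributed: 15 + 16 + 10 + 29 + 24 + 17 + 16 + 11 = 138.
Each receives 0.61 × 138 = 84.18 from the security fund.
Chen keeps 31 − 10 = 21, so Chen's payoff is 21 + 84.18 = 105.18.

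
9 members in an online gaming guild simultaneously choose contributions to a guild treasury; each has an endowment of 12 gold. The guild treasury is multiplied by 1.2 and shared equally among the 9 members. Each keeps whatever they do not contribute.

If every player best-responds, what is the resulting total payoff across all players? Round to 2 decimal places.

108.00 gold

Each contributed unit returns 1.2/9 = 0.1333 to its contributor — below 1 — so contributing 0 is dominant for every player. At the Nash equilibrium everyone keeps their 12, and the group total is 9 × 12 = 108.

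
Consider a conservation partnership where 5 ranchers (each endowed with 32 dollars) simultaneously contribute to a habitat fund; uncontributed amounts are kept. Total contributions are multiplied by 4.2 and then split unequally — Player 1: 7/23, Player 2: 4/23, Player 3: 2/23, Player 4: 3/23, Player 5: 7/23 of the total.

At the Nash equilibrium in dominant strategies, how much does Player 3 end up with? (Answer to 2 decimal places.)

55.37 dollars

Player j's private return per contributed unit is 4.2 × (j's share). Contributing is weakly dominant for j when that share is at least 1/4.2 = 0.2381, and contributing 0 is dominant otherwise.
The shares above 0.2381 belong to Player 1 and Player 5, contributing 32 each; the remaining 3 contribute 0. Total contributed: 64.
Player 3 keeps 32 and receives 4.2 × 64 × 2/23 = 23.37 from the habitat fund, for a payoff of 55.37.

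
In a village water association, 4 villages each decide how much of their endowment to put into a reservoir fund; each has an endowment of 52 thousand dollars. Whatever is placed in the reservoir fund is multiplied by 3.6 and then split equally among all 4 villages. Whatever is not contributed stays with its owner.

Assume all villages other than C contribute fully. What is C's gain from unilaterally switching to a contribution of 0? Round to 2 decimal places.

Switching from a contribution of 52 to 0 lets C keep an extra 52 thousand dollars, but lowers the reservoir fund by 52, which costs C their own share of that drop: 3.6/4 × 52 = 46.80.
Net gain = 52 − 46.80 = 5.20. The private return per contributed unit (0.9000) is below 1, so free-riding is indeed the best response regardless of what the others do.

5.20 thousand dollars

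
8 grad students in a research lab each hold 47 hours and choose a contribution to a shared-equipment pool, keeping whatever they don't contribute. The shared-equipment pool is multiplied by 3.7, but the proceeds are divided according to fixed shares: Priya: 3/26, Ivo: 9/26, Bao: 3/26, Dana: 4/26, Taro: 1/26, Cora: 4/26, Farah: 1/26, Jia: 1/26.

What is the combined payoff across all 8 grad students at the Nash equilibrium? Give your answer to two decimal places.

502.90 hours

Player j's private return per contributed unit is 3.7 × (j's share). Contributing is weakly dominant for j when that share is at least 1/3.7 = 0.2703, and contributing 0 is dominant otherwise.
The only share above 0.2703 is Ivo's 9/26, contributing 47; the remaining 7 contribute 0. Total contributed: 47.
The shared-equipment pool pays out 3.7 × 47 = 173.90 in total (split across the unequal shares, but the aggregate is all that matters for the group sum).
The 7 free-riders keep 47 each, adding 329. Group total = 329 + 173.90 = 502.90.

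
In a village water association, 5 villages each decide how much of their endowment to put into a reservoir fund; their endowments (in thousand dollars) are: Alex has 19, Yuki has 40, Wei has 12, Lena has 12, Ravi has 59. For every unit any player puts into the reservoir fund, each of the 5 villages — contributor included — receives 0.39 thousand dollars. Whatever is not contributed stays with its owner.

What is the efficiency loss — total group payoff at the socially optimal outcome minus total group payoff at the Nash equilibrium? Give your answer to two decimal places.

The private return per contributed unit is 0.39 < 1 for everyone, so the Nash equilibrium is zero contribution and the group total is Σ E_j = 19 + 40 + 12 + 12 + 59 = 142.
Each contributed unit returns 1.950 to the group, so the social optimum is full contribution by everyone: group total = 1.950 × 142 = 276.90.
Efficiency loss = (1.950 − 1) × 142 = 134.90.

134.90 thousand dollars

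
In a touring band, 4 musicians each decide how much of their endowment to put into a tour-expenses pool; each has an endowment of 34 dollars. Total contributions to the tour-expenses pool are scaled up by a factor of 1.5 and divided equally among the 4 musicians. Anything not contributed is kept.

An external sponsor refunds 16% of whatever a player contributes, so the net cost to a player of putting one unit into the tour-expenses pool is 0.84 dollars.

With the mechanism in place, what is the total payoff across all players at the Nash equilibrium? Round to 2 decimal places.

The effective private return is (1.5/4) / 0.84 = 0.4464, which is still under 1, so the mechanism doesn't change anyone's dominant strategy: zero contribution.
At the Nash equilibrium no one contributes; group total payoff = 4 × 34 = 136.

136.00 dollars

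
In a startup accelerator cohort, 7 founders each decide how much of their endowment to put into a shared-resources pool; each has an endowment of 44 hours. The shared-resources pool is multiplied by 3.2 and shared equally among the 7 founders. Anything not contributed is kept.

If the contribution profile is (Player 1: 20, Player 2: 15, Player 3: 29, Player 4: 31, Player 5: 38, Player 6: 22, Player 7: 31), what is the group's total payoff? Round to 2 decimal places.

717.20 hours

Total contributed: 20 + 15 + 29 + 31 + 38 + 22 + 31 = 186; total kept: 7 × 44 − 186 = 122.
The shared-resources pool pays out 3.2 × 186 = 595.20 in aggregate.
Group total = 122 + 595.20 = 717.20.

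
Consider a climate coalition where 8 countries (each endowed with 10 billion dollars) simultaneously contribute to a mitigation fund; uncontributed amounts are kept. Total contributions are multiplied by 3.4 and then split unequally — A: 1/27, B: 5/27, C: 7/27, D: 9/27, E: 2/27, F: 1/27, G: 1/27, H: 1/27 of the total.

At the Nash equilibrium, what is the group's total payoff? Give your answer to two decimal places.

Player j's private return per contributed unit is 3.4 × (j's share). Contributing is weakly dominant for j when that share is at least 1/3.4 = 0.2941, and contributing 0 is dominant otherwise.
Only D (9/27) clears that bar, contributing 10; the remaining 7 contribute 0. Total contributed: 10.
The mitigation fund pays out 3.4 × 10 = 34.00 in total (split across the unequal shares, but the aggregate is all that matters for the group sum).
The 7 free-riders keep 10 each, adding 70. Group total = 70 + 34.00 = 104.00.

104.00 billion dollars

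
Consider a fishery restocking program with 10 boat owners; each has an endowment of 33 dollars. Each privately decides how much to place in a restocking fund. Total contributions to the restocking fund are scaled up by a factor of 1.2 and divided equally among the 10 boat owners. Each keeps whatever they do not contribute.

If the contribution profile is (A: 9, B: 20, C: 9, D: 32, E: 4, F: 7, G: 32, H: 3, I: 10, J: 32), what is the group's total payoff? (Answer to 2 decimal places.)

Total contributed: 9 + 20 + 9 + 32 + 4 + 7 + 32 + 3 + 10 + 32 = 158; total kept: 10 × 33 − 158 = 172.
The restocking fund pays out 1.2 × 158 = 189.60 in aggregate.
Group total = 172 + 189.60 = 361.60.

361.60 dollars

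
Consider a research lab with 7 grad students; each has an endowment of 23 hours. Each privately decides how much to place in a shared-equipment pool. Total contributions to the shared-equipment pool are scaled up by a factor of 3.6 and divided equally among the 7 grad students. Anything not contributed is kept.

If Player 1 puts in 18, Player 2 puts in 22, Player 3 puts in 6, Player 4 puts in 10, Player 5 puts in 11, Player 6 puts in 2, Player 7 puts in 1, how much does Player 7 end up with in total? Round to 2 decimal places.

Total contributed: 18 + 22 + 6 + 10 + 11 + 2 + 1 = 70.
Each receives 3.6 × 70 / 7 = 36.00 from the shared-equipment pool.
Player 7 keeps 23 − 1 = 22, so Player 7's payoff is 22 + 36.00 = 58.00.

58.00 hours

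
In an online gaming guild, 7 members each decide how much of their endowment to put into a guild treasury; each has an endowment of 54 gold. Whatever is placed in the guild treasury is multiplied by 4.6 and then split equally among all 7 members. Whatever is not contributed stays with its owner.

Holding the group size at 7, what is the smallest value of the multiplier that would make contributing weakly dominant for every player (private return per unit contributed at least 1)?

A contributed unit returns (multiplier)/7 to its contributor.
This reaches 1 exactly when the multiplier is 7.

7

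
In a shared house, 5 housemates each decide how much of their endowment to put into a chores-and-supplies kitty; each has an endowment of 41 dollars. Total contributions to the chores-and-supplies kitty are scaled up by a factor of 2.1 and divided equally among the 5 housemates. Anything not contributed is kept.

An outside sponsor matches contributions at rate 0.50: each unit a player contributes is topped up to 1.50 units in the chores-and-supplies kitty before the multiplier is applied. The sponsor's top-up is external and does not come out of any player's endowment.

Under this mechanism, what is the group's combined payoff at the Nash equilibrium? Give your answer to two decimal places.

With the mechanism, a contributed unit returns 2.1 × 1.50 / 5 = 0.6300 per unit of net cost — still below 1 — so contributing 0 remains dominant for every player.
At the Nash equilibrium no one contributes; group total payoff = 5 × 41 = 205.

205.00 dollars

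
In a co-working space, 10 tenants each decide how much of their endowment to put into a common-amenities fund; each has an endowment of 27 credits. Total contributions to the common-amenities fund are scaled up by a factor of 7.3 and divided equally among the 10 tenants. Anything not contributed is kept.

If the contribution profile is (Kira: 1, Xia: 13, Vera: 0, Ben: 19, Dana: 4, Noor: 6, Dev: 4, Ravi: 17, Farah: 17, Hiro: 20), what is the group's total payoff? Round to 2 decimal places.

906.30 credits

Total contributed: 1 + 13 + 0 + 19 + 4 + 6 + 4 + 17 + 17 + 20 = 101; total kept: 10 × 27 − 101 = 169.
The common-amenities fund pays out 7.3 × 101 = 737.30 in aggregate.
Group total = 169 + 737.30 = 906.30.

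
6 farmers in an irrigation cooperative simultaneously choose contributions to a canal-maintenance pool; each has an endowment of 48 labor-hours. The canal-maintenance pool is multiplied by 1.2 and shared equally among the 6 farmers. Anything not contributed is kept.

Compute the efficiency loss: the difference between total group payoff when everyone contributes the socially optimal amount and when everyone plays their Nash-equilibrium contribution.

57.60 labor-hours

Each contributed unit returns 1.2/6 = 0.2000 to its contributor — below 1 — so contributing 0 is dominant for every player. At the Nash equilibrium everyone keeps their 48, and the group total is 6 × 48 = 288.
Each contributed unit returns 1.200 to the group as a whole (0.2000 to each of 6 players), which exceeds 1, so the social optimum is full contribution: group total = 1.200 × 288 = 345.60.
Efficiency loss = 345.60 − 288 = 57.60.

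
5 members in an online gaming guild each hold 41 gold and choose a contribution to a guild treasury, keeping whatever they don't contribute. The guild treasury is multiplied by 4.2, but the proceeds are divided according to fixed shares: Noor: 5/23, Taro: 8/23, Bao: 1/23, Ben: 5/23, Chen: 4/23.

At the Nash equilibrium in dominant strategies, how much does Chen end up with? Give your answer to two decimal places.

70.95 gold

A player with share s gets back 4.2·s per unit contributed, so full contribution is dominant for anyone with s > 1/4.2 = 0.2381 and zero contribution is dominant for anyone below.
Only Taro (8/23) clears that bar, contributing 41; the remaining 4 contribute 0. Total contributed: 41.
Chen keeps 41 and receives 4.2 × 41 × 4/23 = 29.95 from the guild treasury, for a payoff of 70.95.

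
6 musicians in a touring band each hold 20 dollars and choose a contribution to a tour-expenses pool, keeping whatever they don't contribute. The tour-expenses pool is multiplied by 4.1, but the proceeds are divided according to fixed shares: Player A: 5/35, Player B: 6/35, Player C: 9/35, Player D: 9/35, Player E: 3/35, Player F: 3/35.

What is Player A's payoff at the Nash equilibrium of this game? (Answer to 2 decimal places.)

43.43 dollars

Each unit j contributes comes back to j as 4.1 × (j's share), so j prefers to contribute only if that share exceeds 1/4.1 = 0.2439; otherwise keeping the unit dominates.
Player C and Player D are above the threshold, contributing 20 each; the remaining 4 contribute 0. Total contributed: 40.
Player A keeps 20 and receives 4.1 × 40 × 5/35 = 23.43 from the tour-expenses pool, for a payoff of 43.43.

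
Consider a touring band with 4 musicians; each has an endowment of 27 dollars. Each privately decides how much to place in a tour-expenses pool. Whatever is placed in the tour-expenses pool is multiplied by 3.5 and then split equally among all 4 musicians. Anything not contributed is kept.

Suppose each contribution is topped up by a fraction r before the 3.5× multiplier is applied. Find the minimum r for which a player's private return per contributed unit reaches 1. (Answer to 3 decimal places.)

0.143

With matching at rate r, one contributed unit becomes (1 + r) in the tour-expenses pool and returns 3.5 × (1 + r) / 4 to the contributor.
Setting this equal to 1: 1 + r = 4/3.5 = 1.1429.
So the minimum matching rate is r = 1.1429 − 1 = 0.143.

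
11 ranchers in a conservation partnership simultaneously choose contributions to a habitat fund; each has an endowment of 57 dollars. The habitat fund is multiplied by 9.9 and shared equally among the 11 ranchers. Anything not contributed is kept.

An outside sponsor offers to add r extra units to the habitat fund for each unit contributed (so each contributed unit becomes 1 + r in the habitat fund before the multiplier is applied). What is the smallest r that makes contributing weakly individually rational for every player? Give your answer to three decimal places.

0.111

With matching at rate r, one contributed unit becomes (1 + r) in the habitat fund and returns 9.9 × (1 + r) / 11 to the contributor.
Setting this equal to 1: 1 + r = 11/9.9 = 1.1111.
So the minimum matching rate is r = 1.1111 − 1 = 0.111.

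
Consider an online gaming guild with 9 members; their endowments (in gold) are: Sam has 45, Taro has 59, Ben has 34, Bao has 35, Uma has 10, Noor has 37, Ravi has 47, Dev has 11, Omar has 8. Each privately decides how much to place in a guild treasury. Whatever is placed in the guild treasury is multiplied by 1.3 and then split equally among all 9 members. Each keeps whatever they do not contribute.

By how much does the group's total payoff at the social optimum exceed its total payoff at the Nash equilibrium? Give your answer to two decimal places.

85.80 gold

The private return per contributed unit is 1.3/9 = 0.1444 < 1 for every player regardless of endowment, so the Nash equilibrium is zero contribution and the group total is Σ E_j = 45 + 59 + 34 + 35 + 10 + 37 + 47 + 11 + 8 = 286.
Each contributed unit returns 1.300 to the group, so the social optimum is full contribution by everyone: group total = 1.300 × 286 = 371.80.
Efficiency loss = (1.300 − 1) × 286 = 85.80.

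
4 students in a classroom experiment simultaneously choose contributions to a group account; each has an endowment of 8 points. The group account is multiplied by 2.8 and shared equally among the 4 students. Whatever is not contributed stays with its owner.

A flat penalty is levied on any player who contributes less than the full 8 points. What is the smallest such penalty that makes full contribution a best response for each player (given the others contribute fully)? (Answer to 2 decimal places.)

2.40 points

Given the others contribute fully, the best deviation is to contribute 0 (any partial contribution still incurs the fine and gives up units whose private return 0.7000 is below 1).
Deviating from 8 to 0 saves 8 points but forfeits the deviator's share of the drop in the group account: 2.8/4 × 8 = 5.60.
So the deviation gain is 8 − 5.60 = 2.40, and the fine must be at least 2.40 points to wipe it out.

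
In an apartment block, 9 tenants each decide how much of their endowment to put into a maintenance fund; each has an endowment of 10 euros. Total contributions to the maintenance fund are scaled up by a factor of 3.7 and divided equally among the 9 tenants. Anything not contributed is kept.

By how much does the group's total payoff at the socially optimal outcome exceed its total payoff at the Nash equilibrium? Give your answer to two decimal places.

Each contributed unit returns 3.7/9 = 0.4111 to its contributor — below 1 — so contributing 0 is dominant for every player. At the Nash equilibrium everyone keeps their 10, and the group total is 9 × 10 = 90.
Each contributed unit returns 3.700 to the group as a whole (0.4111 to each of 9 players), which exceeds 1, so the social optimum is full contribution: group total = 3.700 × 90 = 333.00.
Efficiency loss = 333.00 − 90 = 243.00.

243.00 euros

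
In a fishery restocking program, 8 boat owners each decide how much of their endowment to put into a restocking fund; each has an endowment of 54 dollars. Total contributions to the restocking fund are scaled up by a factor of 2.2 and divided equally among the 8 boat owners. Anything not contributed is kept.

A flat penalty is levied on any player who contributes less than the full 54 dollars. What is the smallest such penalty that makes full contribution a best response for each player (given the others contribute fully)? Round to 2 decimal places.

39.15 dollars

Given the others contribute fully, the best deviation is to contribute 0 (any partial contribution still incurs the fine and gives up units whose private return 0.2750 is below 1).
Deviating from 54 to 0 saves 54 dollars but forfeits the deviator's share of the drop in the restocking fund: 2.2/8 × 54 = 14.85.
So the deviation gain is 54 − 14.85 = 39.15, and the fine must be at least 39.15 dollars to wipe it out.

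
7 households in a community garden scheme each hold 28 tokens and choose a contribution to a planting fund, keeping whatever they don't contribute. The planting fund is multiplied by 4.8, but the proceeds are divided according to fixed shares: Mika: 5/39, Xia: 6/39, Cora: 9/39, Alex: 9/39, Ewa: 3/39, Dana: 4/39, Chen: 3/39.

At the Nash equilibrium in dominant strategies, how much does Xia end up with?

For player j, contributing a unit is worthwhile iff 4.8 × (j's share) ≥ 1, i.e. iff j's share is at least 0.2083.
Cora and Alex are above the threshold, contributing 28 each; the remaining 5 contribute 0. Total contributed: 56.
Xia keeps 28 and receives 4.8 × 56 × 6/39 = 41.35 from the planting fund, for a payoff of 69.35.

69.35 tokens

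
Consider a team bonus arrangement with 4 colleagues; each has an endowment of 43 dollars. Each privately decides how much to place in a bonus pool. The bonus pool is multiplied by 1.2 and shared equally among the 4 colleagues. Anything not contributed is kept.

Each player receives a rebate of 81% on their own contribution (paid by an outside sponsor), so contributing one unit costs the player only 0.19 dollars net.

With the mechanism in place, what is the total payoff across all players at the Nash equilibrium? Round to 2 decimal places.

345.72 dollars

The effective private return per unit is now (1.2/4) / 0.19 = 1.5789 > 1, so every player's dominant strategy flips to full contribution.
At the Nash equilibrium everyone contributes 43. Group total payoff = 4 × (43 × 0.81 + 1.2 × 43) = 345.72.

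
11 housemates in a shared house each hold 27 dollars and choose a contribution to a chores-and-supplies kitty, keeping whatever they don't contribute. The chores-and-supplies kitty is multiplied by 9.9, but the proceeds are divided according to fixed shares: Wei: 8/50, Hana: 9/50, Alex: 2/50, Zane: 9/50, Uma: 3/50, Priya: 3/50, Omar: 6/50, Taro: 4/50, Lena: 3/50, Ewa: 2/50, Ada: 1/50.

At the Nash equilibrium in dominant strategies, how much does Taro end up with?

112.54 dollars

Player j's private return per contributed unit is 9.9 × (j's share). Contributing is weakly dominant for j when that share is at least 1/9.9 = 0.1010, and contributing 0 is dominant otherwise.
Wei, Hana, Zane and Omar clear that bar, contributing 27 each; the remaining 7 contribute 0. Total contributed: 108.
Taro keeps 27 and receives 9.9 × 108 × 4/50 = 85.54 from the chores-and-supplies kitty, for a payoff of 112.54.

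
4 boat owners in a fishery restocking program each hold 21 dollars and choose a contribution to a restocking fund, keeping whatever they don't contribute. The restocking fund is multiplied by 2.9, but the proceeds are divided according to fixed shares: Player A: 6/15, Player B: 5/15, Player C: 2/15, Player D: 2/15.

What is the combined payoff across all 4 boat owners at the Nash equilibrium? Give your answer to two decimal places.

A player with share s gets back 2.9·s per unit contributed, so full contribution is dominant for anyone with s > 1/2.9 = 0.3448 and zero contribution is dominant for anyone below.
Player A alone (share 6/15) is above the threshold, contributing 21; the remaining 3 contribute 0. Total contributed: 21.
The restocking fund pays out 2.9 × 21 = 60.90 in total (split across the unequal shares, but the aggregate is all that matters for the group sum).
The 3 free-riders keep 21 each, adding 63. Group total = 63 + 60.90 = 123.90.

123.90 dollars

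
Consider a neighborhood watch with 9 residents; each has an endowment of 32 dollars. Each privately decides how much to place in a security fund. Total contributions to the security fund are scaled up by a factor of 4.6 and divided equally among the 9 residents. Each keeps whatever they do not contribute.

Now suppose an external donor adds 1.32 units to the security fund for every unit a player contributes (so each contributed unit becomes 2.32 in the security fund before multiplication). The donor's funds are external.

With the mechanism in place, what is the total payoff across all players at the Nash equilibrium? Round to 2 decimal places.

Under the mechanism each unit contributed yields 4.6 × 2.32 / 9 = 1.1858 back to its contributor per unit of net cost, which exceeds 1, making full contribution the dominant choice for everyone.
At the Nash equilibrium everyone contributes 32. Group total payoff = 4.6 × 2.32 × 288 = 3073.54.

3073.54 dollars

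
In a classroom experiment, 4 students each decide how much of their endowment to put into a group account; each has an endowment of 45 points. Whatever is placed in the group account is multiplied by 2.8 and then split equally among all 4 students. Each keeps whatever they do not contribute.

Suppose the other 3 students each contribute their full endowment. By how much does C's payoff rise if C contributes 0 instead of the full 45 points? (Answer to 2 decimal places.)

Switching from a contribution of 45 to 0 lets C keep an extra 45 points, but lowers the group account by 45, which costs C their own share of that drop: 2.8/4 × 45 = 31.50.
Net gain = 45 − 31.50 = 13.50. The private return per contributed unit (0.7000) is below 1, so free-riding is indeed the best response regardless of what the others do.

13.50 points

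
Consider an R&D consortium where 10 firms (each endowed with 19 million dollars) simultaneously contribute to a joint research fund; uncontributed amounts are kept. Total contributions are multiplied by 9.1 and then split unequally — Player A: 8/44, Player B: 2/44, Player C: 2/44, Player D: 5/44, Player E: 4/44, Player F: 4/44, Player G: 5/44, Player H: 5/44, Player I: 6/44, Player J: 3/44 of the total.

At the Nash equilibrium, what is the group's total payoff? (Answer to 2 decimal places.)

Each unit j contributes comes back to j as 9.1 × (j's share), so j prefers to contribute only if that share exceeds 1/9.1 = 0.1099; otherwise keeping the unit dominates.
Player A, Player D, Player G, Player H and Player I clear that bar, contributing 19 each; the remaining 5 contribute 0. Total contributed: 95.
The joint research fund pays out 9.1 × 95 = 864.50 in total (split across the unequal shares, but the aggregate is all that matters for the group sum).
The 5 free-riders keep 19 each, adding 95. Group total = 95 + 864.50 = 959.50.

959.50 million dollars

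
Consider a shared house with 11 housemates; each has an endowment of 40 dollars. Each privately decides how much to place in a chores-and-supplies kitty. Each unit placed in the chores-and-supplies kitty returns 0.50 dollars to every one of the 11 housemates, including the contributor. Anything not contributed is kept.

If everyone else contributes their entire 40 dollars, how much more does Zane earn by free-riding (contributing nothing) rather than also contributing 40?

Switching from a contribution of 40 to 0 lets Zane keep an extra 40 dollars, but lowers the chores-and-supplies kitty by 40, which costs Zane their own share of that drop: 0.50 × 40 = 20.00.
Net gain = 40 − 20.00 = 20.00. The private return per contributed unit (0.50) is below 1, so free-riding is indeed the best response regardless of what the others do.

20.00 dollars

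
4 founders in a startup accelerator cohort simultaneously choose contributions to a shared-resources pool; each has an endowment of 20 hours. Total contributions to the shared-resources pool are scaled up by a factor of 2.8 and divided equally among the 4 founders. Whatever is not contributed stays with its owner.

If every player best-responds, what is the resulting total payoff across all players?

Each contributed unit returns 2.8/4 = 0.7000 to its contributor — below 1 — so contributing 0 is dominant for every player. At the Nash equilibrium everyone keeps their 20, and the group total is 4 × 20 = 80.

80.00 hours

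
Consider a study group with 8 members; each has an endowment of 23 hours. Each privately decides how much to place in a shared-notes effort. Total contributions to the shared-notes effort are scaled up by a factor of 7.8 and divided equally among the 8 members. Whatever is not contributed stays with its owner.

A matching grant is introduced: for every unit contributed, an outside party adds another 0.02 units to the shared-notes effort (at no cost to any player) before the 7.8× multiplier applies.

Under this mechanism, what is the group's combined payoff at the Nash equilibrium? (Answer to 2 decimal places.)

With the mechanism, a contributed unit returns 7.8 × 1.02 / 8 = 0.9945 per unit of net cost — still below 1 — so contributing 0 remains dominant for every player.
At the Nash equilibrium no one contributes; group total payoff = 8 × 23 = 184.

184.00 hours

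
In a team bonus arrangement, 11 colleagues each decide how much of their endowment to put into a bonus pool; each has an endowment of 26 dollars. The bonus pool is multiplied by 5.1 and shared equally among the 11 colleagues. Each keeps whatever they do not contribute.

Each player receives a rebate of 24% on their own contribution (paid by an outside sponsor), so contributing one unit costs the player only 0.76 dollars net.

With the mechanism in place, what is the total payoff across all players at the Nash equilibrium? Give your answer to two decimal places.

Even with the mechanism, each unit contributed returns only (5.1/11) / 0.76 = 0.6100 per unit of net cost, so contributing nothing is still dominant.
At the Nash equilibrium no one contributes; group total payoff = 11 × 26 = 286.

286.00 dollars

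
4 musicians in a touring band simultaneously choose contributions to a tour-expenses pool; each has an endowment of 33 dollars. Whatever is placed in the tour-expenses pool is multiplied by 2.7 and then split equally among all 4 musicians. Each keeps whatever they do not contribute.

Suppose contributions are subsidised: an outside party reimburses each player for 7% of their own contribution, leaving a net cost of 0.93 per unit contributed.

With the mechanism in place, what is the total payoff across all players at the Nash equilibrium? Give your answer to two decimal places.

132.00 dollars

With the mechanism, a contributed unit returns (2.7/4) / 0.93 = 0.7258 per unit of net cost — still below 1 — so contributing 0 remains dominant for every player.
At the Nash equilibrium no one contributes; group total payoff = 4 × 33 = 132.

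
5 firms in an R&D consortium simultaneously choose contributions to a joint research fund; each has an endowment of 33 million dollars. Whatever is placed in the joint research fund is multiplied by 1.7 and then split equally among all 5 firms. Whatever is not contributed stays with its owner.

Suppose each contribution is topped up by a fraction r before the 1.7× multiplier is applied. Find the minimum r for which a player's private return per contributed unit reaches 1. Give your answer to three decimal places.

With matching at rate r, one contributed unit becomes (1 + r) in the joint research fund and returns 1.7 × (1 + r) / 5 to the contributor.
Setting this equal to 1: 1 + r = 5/1.7 = 2.9412.
So the minimum matching rate is r = 2.9412 − 1 = 1.941.

1.941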